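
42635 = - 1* ( - 42635 ) 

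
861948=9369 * 92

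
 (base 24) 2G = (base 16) 40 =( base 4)1000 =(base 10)64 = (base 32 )20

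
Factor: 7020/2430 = 2^1 * 3^(  -  2) * 13^1 = 26/9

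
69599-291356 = -221757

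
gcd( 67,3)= 1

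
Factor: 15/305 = 3^1*61^( - 1) = 3/61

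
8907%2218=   35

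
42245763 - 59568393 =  - 17322630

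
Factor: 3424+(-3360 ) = 2^6 = 64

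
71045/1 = 71045  =  71045.00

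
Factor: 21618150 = 2^1 * 3^1*5^2*167^1*863^1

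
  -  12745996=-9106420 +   -  3639576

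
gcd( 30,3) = 3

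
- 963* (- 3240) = 3120120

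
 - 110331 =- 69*1599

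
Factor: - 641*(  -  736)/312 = 2^2*3^(  -  1)*13^ ( - 1 )*23^1*641^1 =58972/39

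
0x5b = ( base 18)51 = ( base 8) 133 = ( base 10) 91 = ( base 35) 2l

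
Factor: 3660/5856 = 2^( -3)*5^1= 5/8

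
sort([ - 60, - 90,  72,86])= [ - 90 , - 60 , 72, 86] 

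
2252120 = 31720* 71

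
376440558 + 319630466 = 696071024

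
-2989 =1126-4115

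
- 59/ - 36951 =59/36951 = 0.00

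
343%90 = 73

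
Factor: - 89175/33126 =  - 29725/11042 = - 2^(-1 )*5^2*29^1*41^1*5521^(-1 ) 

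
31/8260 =31/8260 =0.00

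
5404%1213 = 552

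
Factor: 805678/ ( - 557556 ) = - 2^(- 1) * 3^( - 1)*29^2 * 97^(-1) = -841/582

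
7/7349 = 7/7349  =  0.00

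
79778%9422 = 4402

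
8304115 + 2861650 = 11165765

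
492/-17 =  - 29 + 1/17 =-28.94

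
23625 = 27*875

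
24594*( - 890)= - 21888660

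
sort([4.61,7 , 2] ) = [2,4.61 , 7 ] 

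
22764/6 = 3794 = 3794.00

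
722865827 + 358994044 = 1081859871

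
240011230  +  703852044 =943863274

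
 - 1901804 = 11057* ( - 172) 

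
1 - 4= - 3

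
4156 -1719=2437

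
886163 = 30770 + 855393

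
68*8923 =606764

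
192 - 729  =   - 537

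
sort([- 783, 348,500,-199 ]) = [  -  783, - 199 , 348,500] 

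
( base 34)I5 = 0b1001101001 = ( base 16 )269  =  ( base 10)617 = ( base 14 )321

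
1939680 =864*2245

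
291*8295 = 2413845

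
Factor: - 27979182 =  - 2^1*3^4*7^1*11^1*2243^1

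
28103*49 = 1377047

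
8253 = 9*917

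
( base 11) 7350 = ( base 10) 9735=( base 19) 17I7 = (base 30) AOF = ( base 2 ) 10011000000111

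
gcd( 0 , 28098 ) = 28098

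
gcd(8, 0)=8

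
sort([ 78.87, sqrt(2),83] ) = [ sqrt( 2),78.87, 83 ]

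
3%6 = 3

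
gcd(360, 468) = 36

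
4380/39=112 + 4/13= 112.31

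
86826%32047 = 22732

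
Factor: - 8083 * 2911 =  - 41^1*59^1*71^1*137^1 = - 23529613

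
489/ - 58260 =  - 1 + 19257/19420 = - 0.01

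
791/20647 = 791/20647= 0.04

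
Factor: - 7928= - 2^3*991^1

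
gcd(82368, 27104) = 352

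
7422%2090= 1152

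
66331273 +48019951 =114351224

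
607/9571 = 607/9571   =  0.06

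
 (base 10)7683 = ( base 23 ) EC1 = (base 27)aef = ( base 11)5855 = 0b1111000000011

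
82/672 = 41/336 = 0.12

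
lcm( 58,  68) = 1972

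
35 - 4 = 31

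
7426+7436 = 14862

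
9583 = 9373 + 210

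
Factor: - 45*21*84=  - 79380= - 2^2*3^4*5^1 * 7^2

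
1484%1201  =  283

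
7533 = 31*243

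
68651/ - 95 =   -  68651/95 = - 722.64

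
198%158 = 40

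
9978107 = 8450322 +1527785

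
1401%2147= 1401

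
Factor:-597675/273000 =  - 2^( - 3 ) * 5^( - 1 )* 7^( - 1)*613^1= - 613/280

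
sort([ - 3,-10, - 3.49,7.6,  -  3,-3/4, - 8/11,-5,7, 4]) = [ - 10, - 5,-3.49, - 3, - 3, - 3/4 ,- 8/11,4,7,7.6 ]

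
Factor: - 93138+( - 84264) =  - 177402 = -2^1*3^1*  29567^1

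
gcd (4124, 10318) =2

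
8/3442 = 4/1721=0.00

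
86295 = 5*17259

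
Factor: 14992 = 2^4*937^1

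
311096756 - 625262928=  - 314166172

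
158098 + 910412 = 1068510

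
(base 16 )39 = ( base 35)1M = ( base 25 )27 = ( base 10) 57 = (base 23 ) 2b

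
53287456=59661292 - 6373836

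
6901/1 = 6901  =  6901.00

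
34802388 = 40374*862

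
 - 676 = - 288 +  - 388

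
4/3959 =4/3959 =0.00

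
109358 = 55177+54181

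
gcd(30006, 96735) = 3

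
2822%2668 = 154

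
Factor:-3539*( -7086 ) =25077354 = 2^1*3^1*1181^1*3539^1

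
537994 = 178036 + 359958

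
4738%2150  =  438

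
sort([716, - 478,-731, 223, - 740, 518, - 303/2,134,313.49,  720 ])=[ - 740, - 731, - 478, - 303/2 , 134, 223,313.49,518, 716,720] 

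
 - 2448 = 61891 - 64339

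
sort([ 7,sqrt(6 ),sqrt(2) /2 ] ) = [sqrt(2) /2,sqrt (6), 7 ]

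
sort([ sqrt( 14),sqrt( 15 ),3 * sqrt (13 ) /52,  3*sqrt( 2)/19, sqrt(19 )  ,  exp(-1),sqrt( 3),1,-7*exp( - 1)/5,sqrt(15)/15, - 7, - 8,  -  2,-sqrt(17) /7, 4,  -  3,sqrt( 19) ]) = [ -8, - 7, - 3, - 2,-sqrt ( 17) /7, - 7*exp( - 1)/5, 3*sqrt ( 13 )/52,3*  sqrt( 2)/19,  sqrt(15 )/15,exp( -1 ),1, sqrt (3),sqrt( 14),  sqrt(15), 4,sqrt( 19 ), sqrt(19 )]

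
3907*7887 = 30814509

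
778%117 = 76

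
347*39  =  13533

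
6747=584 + 6163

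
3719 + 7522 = 11241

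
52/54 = 26/27 =0.96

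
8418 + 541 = 8959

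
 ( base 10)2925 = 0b101101101101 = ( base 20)765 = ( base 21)6D6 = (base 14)10CD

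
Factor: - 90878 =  - 2^1*45439^1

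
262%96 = 70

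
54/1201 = 54/1201 = 0.04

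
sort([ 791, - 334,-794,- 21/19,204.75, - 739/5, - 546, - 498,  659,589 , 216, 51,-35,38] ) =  [ - 794, - 546, - 498, - 334, - 739/5, - 35, - 21/19 , 38, 51,204.75,216, 589 , 659,791]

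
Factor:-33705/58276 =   -  2^(-2 )*3^2*5^1*7^1*17^( - 1 )*107^1 * 857^ (  -  1 ) 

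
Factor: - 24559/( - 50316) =2^( - 2 )*3^( - 1)*7^(-1)*41^1 = 41/84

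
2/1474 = 1/737 = 0.00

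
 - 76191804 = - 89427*852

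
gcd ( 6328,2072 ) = 56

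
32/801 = 32/801 = 0.04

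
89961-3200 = 86761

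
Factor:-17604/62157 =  - 2^2*3^2*163^1*20719^( -1) =-5868/20719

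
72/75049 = 72/75049  =  0.00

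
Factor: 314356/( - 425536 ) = -721/976 = -2^( - 4) * 7^1*61^( - 1)*103^1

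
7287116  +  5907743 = 13194859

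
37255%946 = 361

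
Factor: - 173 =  - 173^1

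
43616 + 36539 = 80155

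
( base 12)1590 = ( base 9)3450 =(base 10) 2556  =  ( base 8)4774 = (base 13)1218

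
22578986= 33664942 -11085956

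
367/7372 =367/7372 =0.05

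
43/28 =43/28 = 1.54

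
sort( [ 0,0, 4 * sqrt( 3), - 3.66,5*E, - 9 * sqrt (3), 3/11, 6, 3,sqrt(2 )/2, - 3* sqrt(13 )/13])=[ - 9*sqrt(3),- 3.66, - 3 * sqrt( 13 )/13,0, 0 , 3/11 , sqrt( 2 )/2,3, 6,4* sqrt(3 ),5*E]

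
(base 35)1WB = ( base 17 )82A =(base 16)934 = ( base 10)2356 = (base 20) 5HG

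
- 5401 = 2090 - 7491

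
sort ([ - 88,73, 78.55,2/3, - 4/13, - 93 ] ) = [-93 , - 88, - 4/13, 2/3,73, 78.55 ]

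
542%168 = 38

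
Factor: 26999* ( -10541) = - 284596459 =- 7^2 * 19^1* 29^1 * 83^1*127^1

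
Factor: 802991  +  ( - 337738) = 465253 = 19^1*47^1*521^1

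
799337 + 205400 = 1004737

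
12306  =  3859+8447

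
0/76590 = 0 =0.00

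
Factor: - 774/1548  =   - 2^( - 1) = - 1/2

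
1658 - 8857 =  - 7199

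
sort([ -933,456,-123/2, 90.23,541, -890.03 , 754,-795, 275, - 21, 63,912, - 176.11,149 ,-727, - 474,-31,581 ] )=[ - 933, - 890.03, - 795, - 727, -474,-176.11,- 123/2,  -  31,-21 , 63, 90.23, 149, 275, 456, 541, 581,754, 912] 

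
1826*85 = 155210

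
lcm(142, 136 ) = 9656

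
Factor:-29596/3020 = -49/5 = - 5^( - 1)*7^2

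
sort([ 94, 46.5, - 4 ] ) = [ - 4, 46.5, 94 ] 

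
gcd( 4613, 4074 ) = 7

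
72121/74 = 72121/74 = 974.61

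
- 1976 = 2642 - 4618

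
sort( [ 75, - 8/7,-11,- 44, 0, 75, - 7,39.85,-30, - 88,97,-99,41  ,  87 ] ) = [ - 99, - 88,-44, - 30, - 11, - 7, - 8/7,0,39.85, 41, 75, 75,  87 , 97 ] 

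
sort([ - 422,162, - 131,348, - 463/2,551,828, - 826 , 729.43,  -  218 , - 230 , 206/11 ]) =[-826, - 422, - 463/2, - 230, - 218, - 131 , 206/11, 162,  348,551, 729.43,828]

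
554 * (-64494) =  - 35729676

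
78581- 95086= - 16505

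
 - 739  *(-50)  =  36950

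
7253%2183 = 704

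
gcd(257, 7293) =1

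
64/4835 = 64/4835 = 0.01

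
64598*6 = 387588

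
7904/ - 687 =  - 12 + 340/687 = -  11.51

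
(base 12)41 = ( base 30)1j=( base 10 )49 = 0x31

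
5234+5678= 10912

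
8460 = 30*282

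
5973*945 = 5644485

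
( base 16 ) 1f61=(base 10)8033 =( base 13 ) 386C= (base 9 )12015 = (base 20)101D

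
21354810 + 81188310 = 102543120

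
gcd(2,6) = 2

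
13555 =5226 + 8329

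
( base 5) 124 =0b100111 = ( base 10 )39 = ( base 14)2b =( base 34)15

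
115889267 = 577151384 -461262117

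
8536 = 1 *8536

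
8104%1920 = 424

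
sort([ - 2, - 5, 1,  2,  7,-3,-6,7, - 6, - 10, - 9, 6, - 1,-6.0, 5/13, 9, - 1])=[ - 10, - 9, - 6, - 6, - 6.0,-5, - 3, - 2,  -  1, - 1, 5/13, 1,  2, 6,7,7,9]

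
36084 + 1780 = 37864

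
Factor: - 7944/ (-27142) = 2^2*3^1*41^( - 1 ) =12/41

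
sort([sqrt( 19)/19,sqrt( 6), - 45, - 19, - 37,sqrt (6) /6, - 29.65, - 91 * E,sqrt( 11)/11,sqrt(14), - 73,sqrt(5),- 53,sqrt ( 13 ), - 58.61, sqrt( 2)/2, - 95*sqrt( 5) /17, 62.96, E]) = [ - 91*E, - 73 , - 58.61,-53, - 45, - 37, - 29.65, - 19, - 95*sqrt(5)/17,sqrt( 19 )/19,sqrt( 11)/11,  sqrt( 6)/6, sqrt( 2 )/2,sqrt( 5),sqrt( 6), E,sqrt(13), sqrt( 14 ),62.96 ]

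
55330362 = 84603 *654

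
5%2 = 1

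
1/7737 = 1/7737=   0.00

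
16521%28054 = 16521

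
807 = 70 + 737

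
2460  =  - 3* ( - 820 ) 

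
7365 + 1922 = 9287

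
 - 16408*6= -98448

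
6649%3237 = 175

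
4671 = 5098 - 427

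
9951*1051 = 10458501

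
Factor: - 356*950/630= - 33820/63 = - 2^2*3^( - 2 )*5^1 *7^( - 1)*19^1*89^1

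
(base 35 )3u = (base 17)7g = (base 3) 12000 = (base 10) 135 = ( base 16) 87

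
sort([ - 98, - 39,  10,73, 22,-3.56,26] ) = [ - 98, - 39,  -  3.56, 10,22,26,73] 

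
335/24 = 335/24 = 13.96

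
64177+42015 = 106192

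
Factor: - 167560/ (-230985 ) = 568/783 = 2^3 *3^ ( - 3)*29^( - 1) *71^1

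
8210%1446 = 980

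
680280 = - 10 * ( - 68028) 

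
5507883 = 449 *12267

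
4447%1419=190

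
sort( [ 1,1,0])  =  [ 0,1,1]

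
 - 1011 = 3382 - 4393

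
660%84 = 72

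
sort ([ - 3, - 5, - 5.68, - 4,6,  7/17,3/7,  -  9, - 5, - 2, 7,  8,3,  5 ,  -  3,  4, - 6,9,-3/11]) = [-9, - 6, - 5.68, - 5, - 5, - 4,  -  3, - 3, - 2, - 3/11,  7/17, 3/7, 3,4,5, 6,7,  8  ,  9]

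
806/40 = 20+3/20 = 20.15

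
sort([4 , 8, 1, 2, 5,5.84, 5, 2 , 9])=[1,2, 2, 4, 5, 5,5.84, 8, 9 ] 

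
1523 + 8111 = 9634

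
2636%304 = 204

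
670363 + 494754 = 1165117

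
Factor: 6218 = 2^1*3109^1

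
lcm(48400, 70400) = 774400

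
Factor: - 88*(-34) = 2992 = 2^4*11^1 * 17^1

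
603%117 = 18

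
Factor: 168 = 2^3*3^1 *7^1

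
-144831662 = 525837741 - 670669403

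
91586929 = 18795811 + 72791118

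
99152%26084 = 20900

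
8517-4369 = 4148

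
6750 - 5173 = 1577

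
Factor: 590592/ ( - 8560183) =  - 2^8*3^1 * 769^1*1783^( - 1 )*4801^( - 1)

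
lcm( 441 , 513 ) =25137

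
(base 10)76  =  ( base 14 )56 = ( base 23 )37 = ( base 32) 2C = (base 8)114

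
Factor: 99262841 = 691^1*143651^1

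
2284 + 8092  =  10376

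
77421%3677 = 204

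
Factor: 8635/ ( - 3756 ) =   -  2^( -2)*3^(-1 )*5^1 *11^1*157^1 * 313^(- 1)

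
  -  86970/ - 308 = 43485/154 = 282.37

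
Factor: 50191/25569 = 53/27 = 3^( - 3) * 53^1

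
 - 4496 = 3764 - 8260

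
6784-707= 6077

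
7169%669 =479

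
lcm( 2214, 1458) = 59778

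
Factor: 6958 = 2^1 *7^2*71^1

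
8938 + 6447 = 15385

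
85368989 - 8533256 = 76835733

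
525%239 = 47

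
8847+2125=10972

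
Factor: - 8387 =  - 8387^1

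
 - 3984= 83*( - 48 ) 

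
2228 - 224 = 2004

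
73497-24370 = 49127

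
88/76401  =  88/76401  =  0.00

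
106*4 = 424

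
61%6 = 1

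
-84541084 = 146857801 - 231398885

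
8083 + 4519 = 12602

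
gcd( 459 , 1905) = 3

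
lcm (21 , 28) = 84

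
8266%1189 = 1132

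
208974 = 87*2402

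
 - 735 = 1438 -2173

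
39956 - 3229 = 36727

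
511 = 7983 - 7472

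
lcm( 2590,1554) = 7770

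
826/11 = 75 + 1/11= 75.09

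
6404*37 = 236948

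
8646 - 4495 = 4151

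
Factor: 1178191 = 7^1*37^1 *4549^1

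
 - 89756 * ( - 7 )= 628292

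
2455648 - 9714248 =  - 7258600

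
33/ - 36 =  - 11/12 = - 0.92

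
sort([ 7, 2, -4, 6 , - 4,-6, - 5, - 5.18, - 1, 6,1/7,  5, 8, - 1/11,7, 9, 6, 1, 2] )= [-6, - 5.18,-5 , -4, - 4, - 1, - 1/11,1/7,1,2,2,5,6, 6, 6,7, 7,8, 9 ]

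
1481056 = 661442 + 819614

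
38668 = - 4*(-9667 )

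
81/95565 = 27/31855=0.00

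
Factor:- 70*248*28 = - 2^6*5^1*7^2*31^1 = - 486080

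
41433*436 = 18064788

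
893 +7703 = 8596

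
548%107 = 13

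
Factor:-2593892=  - 2^2 * 7^1*92639^1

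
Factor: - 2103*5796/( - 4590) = 2^1*5^( - 1 )*7^1*17^(-1 )*23^1*701^1 = 225722/85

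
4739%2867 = 1872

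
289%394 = 289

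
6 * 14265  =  85590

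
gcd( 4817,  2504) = 1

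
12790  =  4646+8144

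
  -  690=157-847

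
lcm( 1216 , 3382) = 108224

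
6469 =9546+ - 3077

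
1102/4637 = 1102/4637 = 0.24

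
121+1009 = 1130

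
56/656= 7/82= 0.09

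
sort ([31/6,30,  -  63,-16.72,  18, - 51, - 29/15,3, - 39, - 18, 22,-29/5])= [  -  63, - 51,-39,-18, - 16.72, - 29/5, - 29/15, 3,  31/6, 18,22 , 30]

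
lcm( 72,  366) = 4392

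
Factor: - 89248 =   -  2^5*2789^1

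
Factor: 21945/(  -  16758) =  -2^( - 1 )*3^ (- 1)*5^1* 7^( - 1)*11^1=-55/42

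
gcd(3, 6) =3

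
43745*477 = 20866365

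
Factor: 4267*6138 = 26190846 = 2^1 *3^2*11^1*17^1*31^1*251^1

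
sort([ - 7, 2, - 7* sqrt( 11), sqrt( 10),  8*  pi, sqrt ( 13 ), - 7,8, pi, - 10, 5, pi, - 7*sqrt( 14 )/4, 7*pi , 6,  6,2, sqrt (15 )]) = [ - 7*sqrt (11), - 10,- 7, - 7, - 7 * sqrt( 14) /4 , 2 , 2, pi,pi,  sqrt (10 ),  sqrt( 13 ), sqrt(15), 5, 6,6,8, 7*pi, 8 * pi ]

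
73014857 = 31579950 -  - 41434907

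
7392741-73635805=  -  66243064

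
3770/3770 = 1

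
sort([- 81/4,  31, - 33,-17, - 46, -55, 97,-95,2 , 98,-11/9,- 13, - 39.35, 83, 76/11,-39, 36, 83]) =[ - 95,-55, - 46,-39.35, -39, - 33  , - 81/4, - 17, - 13,-11/9, 2,76/11, 31, 36, 83,83, 97 , 98] 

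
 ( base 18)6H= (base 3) 11122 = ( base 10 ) 125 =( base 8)175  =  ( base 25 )50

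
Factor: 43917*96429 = 3^2 * 14639^1*32143^1 = 4234872393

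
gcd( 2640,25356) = 12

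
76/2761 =76/2761 = 0.03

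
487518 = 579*842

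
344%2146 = 344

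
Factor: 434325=3^1*5^2*5791^1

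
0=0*56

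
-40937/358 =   -  40937/358= -114.35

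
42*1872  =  78624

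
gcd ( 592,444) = 148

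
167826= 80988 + 86838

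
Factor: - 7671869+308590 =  - 7^2*11^1*19^1*719^1 = - 7363279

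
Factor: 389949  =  3^1*7^1*31^1*599^1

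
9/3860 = 9/3860 = 0.00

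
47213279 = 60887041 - 13673762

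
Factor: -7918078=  - 2^1*7^1 * 271^1*2087^1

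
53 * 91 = 4823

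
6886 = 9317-2431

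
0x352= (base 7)2323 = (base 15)3ba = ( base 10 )850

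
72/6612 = 6/551 = 0.01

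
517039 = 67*7717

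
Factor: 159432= 2^3 * 3^1*7^1 * 13^1*73^1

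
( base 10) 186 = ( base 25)7b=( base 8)272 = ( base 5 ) 1221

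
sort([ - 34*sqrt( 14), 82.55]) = [-34*sqrt( 14 ),82.55 ] 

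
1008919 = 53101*19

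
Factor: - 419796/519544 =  - 104949/129886 = - 2^( - 1 )*3^3*13^2 * 23^1*101^( - 1)*643^ ( - 1 ) 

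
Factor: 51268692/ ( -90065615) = - 2^2*3^1*5^( - 1 )*1439^1*2969^1*18013123^( - 1 ) 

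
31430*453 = 14237790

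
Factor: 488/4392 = 1/9=3^(  -  2)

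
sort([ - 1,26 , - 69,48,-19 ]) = [ -69, - 19, - 1,26,  48] 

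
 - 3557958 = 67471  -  3625429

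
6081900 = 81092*75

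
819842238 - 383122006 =436720232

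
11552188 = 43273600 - 31721412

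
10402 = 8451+1951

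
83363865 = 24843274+58520591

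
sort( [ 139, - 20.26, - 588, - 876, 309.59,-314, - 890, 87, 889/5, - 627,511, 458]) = [  -  890, - 876, - 627, - 588, - 314, - 20.26, 87,  139,  889/5,309.59, 458,  511 ]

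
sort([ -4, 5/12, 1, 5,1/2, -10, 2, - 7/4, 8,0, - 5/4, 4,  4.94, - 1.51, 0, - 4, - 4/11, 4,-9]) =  [ - 10, - 9,-4,- 4,-7/4,-1.51, - 5/4, - 4/11,0 , 0,5/12,1/2,1, 2,4 , 4,  4.94 , 5, 8 ]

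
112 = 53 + 59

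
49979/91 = 549 + 20/91 = 549.22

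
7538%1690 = 778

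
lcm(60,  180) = 180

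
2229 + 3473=5702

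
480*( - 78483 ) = -37671840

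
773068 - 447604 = 325464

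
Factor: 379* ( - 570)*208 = -2^5*3^1*5^1*13^1*19^1*379^1 = - 44934240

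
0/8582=0 = 0.00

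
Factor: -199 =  - 199^1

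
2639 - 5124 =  - 2485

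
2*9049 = 18098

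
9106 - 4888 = 4218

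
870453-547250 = 323203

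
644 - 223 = 421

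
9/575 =9/575 =0.02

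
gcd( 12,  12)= 12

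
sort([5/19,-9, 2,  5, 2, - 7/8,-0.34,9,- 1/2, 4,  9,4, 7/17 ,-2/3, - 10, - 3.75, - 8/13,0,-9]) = [-10, - 9, - 9,-3.75, - 7/8,-2/3,-8/13, - 1/2, - 0.34, 0, 5/19, 7/17,2,2, 4,4, 5, 9,  9]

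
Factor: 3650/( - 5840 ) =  - 5/8 = - 2^( - 3 ) *5^1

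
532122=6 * 88687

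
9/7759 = 9/7759 = 0.00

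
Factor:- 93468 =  - 2^2*3^1*7789^1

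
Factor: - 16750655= - 5^1*3350131^1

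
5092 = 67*76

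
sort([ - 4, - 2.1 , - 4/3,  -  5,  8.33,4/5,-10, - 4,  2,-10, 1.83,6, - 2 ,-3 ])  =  [ - 10, - 10, - 5,-4, - 4, -3,  -  2.1, - 2, - 4/3 , 4/5,  1.83,  2,  6,  8.33 ]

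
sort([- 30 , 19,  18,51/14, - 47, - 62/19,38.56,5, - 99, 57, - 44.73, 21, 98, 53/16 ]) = [ - 99,  -  47, - 44.73, - 30, -62/19, 53/16,51/14,5 , 18,19,21,38.56 , 57,98] 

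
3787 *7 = 26509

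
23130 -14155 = 8975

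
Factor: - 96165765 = -3^3*5^1*712339^1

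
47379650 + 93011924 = 140391574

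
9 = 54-45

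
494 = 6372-5878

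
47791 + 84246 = 132037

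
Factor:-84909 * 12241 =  - 3^1*11^1*31^1 * 83^1* 12241^1 = - 1039371069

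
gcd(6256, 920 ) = 184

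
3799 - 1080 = 2719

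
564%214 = 136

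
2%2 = 0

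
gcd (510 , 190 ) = 10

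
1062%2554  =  1062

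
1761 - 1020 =741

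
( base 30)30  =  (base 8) 132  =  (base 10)90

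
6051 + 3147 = 9198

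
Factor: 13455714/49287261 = 2^1*103^1*337^( - 1)*21773^1*48751^ ( - 1 ) = 4485238/16429087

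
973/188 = 5+33/188 = 5.18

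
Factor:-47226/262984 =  - 2^(  -  2)*3^1*17^1*71^(-1 ) = - 51/284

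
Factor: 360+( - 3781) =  - 3421  =  -11^1*311^1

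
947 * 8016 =7591152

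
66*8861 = 584826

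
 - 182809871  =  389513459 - 572323330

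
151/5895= 151/5895  =  0.03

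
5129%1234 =193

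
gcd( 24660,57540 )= 8220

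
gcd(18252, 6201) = 117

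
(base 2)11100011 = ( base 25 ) 92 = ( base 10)227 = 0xe3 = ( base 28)83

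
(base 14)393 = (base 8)1315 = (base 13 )432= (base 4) 23031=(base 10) 717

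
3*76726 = 230178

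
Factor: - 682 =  - 2^1*11^1*31^1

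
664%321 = 22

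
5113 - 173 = 4940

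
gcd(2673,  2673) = 2673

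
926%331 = 264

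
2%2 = 0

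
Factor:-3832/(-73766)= 2^2*7^( - 1)*11^( - 1) = 4/77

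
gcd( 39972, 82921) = 1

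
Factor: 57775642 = 2^1*41^1 *704581^1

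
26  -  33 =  - 7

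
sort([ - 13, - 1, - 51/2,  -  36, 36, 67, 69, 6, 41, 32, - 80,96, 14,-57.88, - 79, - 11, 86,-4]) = [  -  80, - 79, -57.88, - 36, - 51/2,  -  13, - 11, - 4, - 1, 6, 14,32,36, 41, 67, 69, 86, 96 ]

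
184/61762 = 92/30881  =  0.00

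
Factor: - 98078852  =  -2^2 * 1423^1*17231^1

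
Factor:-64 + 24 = -2^3*5^1 = - 40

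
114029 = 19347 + 94682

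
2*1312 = 2624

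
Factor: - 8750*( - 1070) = 2^2*5^5*7^1*107^1 = 9362500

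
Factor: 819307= 819307^1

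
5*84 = 420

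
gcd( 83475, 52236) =9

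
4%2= 0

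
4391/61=4391/61 = 71.98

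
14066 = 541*26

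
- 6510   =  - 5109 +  - 1401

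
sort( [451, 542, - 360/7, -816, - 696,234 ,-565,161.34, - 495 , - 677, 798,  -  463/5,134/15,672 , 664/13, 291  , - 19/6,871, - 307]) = [-816, - 696, - 677,  -  565, - 495, - 307, -463/5, - 360/7, - 19/6, 134/15,664/13,161.34, 234, 291, 451,  542,  672,798, 871] 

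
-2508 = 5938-8446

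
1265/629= 1265/629 = 2.01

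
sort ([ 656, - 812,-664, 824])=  [ - 812, - 664,656,824] 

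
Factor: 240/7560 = 2^1*3^ ( - 2 )*7^( -1 ) = 2/63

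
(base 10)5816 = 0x16b8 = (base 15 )1ACB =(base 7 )22646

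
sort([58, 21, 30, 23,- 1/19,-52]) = [  -  52 , - 1/19, 21, 23, 30, 58 ] 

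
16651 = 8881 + 7770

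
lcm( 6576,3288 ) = 6576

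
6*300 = 1800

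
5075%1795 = 1485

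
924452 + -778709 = 145743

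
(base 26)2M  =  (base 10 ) 74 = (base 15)4e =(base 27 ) 2K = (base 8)112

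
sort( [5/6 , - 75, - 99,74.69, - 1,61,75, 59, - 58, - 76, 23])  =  [ -99, - 76, - 75 , - 58 , - 1,5/6 , 23, 59,61,74.69,75]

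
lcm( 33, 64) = 2112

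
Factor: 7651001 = 149^1*51349^1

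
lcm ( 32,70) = 1120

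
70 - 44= 26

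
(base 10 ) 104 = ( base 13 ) 80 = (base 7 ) 206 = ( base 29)3H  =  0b1101000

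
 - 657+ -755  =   - 1412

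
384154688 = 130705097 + 253449591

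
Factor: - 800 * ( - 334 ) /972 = 2^4*3^( - 5)*5^2*167^1 = 66800/243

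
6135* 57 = 349695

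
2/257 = 2/257 = 0.01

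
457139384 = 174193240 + 282946144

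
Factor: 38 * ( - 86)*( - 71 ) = 2^2 *19^1*43^1* 71^1  =  232028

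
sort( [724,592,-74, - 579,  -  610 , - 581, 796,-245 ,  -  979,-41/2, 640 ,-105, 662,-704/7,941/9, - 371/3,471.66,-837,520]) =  [-979, - 837, - 610, - 581, - 579, - 245 , -371/3, - 105, - 704/7, - 74,- 41/2,941/9,471.66,520, 592,640,662,724, 796 ] 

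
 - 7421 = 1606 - 9027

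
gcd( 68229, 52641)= 9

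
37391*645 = 24117195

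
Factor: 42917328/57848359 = 2^4*3^2*29^( - 1) * 491^1*509^(-1)*607^1*3919^( - 1 ) 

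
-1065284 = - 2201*484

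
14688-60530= -45842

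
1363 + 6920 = 8283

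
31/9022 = 31/9022 = 0.00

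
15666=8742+6924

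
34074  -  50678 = -16604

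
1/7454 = 1/7454=0.00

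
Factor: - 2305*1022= - 2355710 = -2^1*5^1*7^1*73^1 * 461^1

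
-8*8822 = -70576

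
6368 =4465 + 1903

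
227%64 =35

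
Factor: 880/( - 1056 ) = -5/6 = - 2^( - 1 ) * 3^( - 1) * 5^1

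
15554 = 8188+7366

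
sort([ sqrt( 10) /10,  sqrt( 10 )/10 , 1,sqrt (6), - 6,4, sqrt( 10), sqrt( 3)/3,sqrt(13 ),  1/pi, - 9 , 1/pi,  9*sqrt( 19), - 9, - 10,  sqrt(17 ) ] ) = [ - 10, - 9, - 9,  -  6,sqrt(10) /10 , sqrt(10) /10,1/pi, 1/pi,sqrt (3)/3,  1,sqrt( 6),sqrt(10),sqrt (13 ), 4,  sqrt(17), 9*sqrt(19 ) ]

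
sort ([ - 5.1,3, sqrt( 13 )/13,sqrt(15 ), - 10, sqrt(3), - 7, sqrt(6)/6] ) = [ - 10, - 7,-5.1,sqrt(13) /13, sqrt( 6 )/6,sqrt ( 3),3,sqrt(15)] 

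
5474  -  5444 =30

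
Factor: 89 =89^1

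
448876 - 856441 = -407565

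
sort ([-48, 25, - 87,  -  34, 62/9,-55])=[-87  ,-55,-48, - 34, 62/9,  25 ]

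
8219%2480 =779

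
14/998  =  7/499 = 0.01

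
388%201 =187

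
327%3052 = 327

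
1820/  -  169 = - 140/13=- 10.77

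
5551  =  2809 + 2742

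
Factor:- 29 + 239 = 2^1*3^1*5^1*7^1 = 210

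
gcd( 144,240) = 48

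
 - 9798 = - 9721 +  - 77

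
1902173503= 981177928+920995575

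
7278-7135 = 143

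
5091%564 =15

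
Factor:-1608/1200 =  - 67/50 = - 2^( - 1)*5^( - 2 )*67^1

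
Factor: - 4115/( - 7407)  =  5/9 = 3^( - 2) * 5^1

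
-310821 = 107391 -418212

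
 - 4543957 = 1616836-6160793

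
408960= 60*6816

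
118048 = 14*8432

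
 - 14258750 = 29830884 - 44089634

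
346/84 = 4 + 5/42 = 4.12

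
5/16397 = 5/16397 = 0.00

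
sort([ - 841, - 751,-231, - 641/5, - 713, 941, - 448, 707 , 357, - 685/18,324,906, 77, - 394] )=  [ - 841 ,-751,-713,-448,  -  394, - 231, - 641/5,  -  685/18 , 77,324,357,707,906,941 ] 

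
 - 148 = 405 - 553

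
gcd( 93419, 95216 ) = 1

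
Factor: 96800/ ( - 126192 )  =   - 550/717= - 2^1*3^( - 1 )*5^2 * 11^1*239^( - 1 ) 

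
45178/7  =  6454 = 6454.00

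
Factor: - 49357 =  - 7^1*11^1*641^1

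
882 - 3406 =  - 2524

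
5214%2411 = 392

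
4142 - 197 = 3945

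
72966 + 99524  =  172490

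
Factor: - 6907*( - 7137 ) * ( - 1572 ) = -2^2 * 3^3*13^1 * 61^1*131^1*6907^1 = - 77492147148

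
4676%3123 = 1553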